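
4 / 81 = 0.05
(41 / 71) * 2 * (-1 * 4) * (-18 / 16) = 369 / 71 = 5.20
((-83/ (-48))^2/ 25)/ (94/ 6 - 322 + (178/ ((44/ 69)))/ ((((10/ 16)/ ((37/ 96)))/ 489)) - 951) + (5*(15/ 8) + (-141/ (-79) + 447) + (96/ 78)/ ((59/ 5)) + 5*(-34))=917630392363824967/ 3183297357009120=288.26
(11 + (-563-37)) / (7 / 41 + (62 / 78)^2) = -36730629 / 50048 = -733.91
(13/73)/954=13/69642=0.00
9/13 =0.69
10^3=1000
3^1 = 3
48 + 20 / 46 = 1114 / 23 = 48.43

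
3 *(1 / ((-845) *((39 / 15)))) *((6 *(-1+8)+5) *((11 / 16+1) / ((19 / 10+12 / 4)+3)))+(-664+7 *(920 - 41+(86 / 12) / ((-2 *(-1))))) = 22968923189 / 4165512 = 5514.07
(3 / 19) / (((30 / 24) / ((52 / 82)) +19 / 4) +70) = 312 / 151601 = 0.00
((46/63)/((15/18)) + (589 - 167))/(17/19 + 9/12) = 3374552/13125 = 257.11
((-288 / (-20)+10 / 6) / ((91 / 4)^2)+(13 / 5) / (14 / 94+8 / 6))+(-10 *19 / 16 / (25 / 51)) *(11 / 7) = -1507094467 / 41537496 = -36.28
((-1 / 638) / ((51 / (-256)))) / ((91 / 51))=128 / 29029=0.00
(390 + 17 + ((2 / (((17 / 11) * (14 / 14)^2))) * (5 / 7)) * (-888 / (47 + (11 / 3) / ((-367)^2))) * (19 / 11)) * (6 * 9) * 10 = 11496933018540 / 56498701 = 203490.22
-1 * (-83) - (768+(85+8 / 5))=-3858 / 5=-771.60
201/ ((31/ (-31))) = -201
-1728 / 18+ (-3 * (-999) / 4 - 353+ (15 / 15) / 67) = 80471 / 268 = 300.26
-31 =-31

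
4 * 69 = 276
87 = 87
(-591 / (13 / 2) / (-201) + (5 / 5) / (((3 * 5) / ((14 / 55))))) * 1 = 337244 / 718575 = 0.47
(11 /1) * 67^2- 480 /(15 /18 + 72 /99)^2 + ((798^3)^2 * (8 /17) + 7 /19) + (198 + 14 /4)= 832847298044659042628393 /6853414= 121522980815788896.25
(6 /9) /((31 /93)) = 2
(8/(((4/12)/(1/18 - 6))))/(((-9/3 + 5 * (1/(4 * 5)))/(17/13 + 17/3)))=465664/1287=361.82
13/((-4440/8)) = -13/555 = -0.02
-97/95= -1.02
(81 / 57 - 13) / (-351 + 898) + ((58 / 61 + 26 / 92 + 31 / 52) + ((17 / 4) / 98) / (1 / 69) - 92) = -6479488332111 / 74306707384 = -87.20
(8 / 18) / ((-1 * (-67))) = 0.01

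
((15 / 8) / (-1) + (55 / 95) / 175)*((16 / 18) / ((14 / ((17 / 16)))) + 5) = -9.48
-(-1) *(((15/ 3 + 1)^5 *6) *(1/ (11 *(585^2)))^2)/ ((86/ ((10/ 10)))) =32/ 835891216875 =0.00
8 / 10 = 4 / 5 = 0.80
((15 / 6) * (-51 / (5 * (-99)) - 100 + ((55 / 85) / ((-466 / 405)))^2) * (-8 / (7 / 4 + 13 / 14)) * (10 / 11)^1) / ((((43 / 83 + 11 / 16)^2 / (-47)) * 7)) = -683774485295857666048 / 218972830766545845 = -3122.65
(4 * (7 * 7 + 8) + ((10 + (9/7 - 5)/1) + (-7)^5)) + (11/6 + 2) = -695893/42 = -16568.88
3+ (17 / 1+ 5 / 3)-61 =-118 / 3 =-39.33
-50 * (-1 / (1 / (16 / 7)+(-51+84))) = 160 / 107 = 1.50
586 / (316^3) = 293 / 15777248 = 0.00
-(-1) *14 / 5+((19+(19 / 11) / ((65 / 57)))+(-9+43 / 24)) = 55277 / 3432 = 16.11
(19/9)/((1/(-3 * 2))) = -38/3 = -12.67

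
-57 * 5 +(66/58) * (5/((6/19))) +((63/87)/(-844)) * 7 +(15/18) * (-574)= -745.32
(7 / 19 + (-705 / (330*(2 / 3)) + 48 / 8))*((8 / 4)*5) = 13225 / 418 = 31.64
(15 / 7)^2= 225 / 49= 4.59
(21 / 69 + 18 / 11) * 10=4910 / 253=19.41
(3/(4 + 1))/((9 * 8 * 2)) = 1/240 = 0.00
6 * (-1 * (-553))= 3318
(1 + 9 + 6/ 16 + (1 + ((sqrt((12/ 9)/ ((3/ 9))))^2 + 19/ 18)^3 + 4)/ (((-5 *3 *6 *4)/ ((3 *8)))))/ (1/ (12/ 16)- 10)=-62437/ 379080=-0.16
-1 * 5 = -5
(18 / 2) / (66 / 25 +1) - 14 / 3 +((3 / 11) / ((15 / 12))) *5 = -3313 / 3003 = -1.10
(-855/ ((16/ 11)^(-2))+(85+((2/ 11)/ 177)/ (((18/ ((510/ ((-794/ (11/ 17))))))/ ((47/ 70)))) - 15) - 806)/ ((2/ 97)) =-88154657941655/ 714214116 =-123428.89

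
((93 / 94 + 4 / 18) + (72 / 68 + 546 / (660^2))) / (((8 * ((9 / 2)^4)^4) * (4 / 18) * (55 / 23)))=4655281572352 / 246328690902259812053625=0.00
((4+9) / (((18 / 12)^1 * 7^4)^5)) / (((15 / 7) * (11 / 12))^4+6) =106496 / 103679110537360685751123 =0.00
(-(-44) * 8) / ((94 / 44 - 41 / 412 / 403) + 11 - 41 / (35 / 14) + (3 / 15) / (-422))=-135650083712 / 1257983897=-107.83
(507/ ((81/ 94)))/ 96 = 7943/ 1296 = 6.13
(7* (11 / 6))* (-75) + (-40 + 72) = -1861 / 2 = -930.50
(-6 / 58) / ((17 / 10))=-30 / 493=-0.06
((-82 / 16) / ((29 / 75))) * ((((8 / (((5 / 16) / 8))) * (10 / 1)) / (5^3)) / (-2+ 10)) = -3936 / 145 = -27.14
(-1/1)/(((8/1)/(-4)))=1/2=0.50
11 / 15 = 0.73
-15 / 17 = -0.88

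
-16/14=-8/7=-1.14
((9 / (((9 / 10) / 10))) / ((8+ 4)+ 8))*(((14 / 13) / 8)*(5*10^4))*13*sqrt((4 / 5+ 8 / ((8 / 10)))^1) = 262500*sqrt(30) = 1437771.71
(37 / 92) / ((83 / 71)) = 2627 / 7636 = 0.34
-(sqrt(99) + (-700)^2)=-490000- 3 * sqrt(11)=-490009.95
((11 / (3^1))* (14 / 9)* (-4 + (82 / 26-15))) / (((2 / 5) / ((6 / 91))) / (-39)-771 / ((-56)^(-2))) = 22660 / 606191079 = 0.00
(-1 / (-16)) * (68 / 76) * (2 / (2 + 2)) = 17 / 608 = 0.03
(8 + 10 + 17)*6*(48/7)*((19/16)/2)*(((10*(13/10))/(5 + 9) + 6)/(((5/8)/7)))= 66348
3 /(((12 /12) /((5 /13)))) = 15 /13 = 1.15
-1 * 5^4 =-625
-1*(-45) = 45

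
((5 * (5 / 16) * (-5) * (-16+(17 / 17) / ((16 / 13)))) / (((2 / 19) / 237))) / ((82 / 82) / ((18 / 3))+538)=410335875 / 826624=496.40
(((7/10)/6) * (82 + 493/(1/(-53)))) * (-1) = 182329/60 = 3038.82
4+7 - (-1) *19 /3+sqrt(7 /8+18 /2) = sqrt(158) /4+52 /3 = 20.48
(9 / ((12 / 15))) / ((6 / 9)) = 135 / 8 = 16.88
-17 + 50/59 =-953/59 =-16.15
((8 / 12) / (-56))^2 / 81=1 / 571536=0.00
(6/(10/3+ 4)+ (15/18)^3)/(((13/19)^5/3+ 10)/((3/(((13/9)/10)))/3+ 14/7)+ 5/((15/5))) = 238327004849/476515282122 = 0.50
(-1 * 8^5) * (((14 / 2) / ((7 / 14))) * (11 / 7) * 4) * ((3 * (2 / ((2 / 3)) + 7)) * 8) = -692060160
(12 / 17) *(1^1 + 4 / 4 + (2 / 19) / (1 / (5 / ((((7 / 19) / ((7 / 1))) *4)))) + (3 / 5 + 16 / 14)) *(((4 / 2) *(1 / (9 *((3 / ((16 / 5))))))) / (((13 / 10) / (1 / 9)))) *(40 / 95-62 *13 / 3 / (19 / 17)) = -5752576 / 268515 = -21.42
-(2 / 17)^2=-4 / 289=-0.01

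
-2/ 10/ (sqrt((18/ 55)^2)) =-11/ 18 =-0.61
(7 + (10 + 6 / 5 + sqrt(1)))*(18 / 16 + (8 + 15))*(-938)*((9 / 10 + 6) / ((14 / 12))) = -64241208 / 25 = -2569648.32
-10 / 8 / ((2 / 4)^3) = -10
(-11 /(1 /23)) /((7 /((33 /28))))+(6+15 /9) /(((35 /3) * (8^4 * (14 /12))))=-21373371 /501760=-42.60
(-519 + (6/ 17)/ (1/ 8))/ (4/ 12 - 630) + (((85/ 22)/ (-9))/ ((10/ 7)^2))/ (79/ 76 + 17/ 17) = 3531318799/ 4927739850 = 0.72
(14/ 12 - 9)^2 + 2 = 2281/ 36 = 63.36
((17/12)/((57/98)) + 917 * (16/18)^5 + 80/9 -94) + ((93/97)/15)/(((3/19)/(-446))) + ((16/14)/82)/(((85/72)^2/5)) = 245.70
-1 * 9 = -9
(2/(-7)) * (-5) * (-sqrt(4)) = -20/7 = -2.86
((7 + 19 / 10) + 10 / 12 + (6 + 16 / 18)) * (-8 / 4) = -1496 / 45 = -33.24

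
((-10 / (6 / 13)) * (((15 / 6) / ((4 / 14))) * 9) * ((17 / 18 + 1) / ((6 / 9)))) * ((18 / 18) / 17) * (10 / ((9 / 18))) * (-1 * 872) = 86791250 / 17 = 5105367.65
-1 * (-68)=68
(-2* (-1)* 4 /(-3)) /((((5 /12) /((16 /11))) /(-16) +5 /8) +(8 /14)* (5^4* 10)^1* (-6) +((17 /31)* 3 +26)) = 1777664 /14265966367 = 0.00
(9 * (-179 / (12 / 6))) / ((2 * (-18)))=22.38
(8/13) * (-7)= -56/13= -4.31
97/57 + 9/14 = 1871/798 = 2.34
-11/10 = -1.10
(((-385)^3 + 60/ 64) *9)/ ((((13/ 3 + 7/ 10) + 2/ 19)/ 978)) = -1145244968995725/ 11716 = -97750509473.86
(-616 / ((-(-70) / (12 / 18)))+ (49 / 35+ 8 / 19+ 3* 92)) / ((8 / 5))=77507 / 456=169.97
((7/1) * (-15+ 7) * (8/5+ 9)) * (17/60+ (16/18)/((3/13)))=-1656886/675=-2454.65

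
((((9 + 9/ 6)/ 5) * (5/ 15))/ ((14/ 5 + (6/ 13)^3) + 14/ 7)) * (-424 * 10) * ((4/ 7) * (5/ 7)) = -5822050/ 23541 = -247.32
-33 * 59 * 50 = -97350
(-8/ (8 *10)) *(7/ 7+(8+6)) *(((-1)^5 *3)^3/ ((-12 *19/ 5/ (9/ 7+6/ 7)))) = -2025/ 1064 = -1.90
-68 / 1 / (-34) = 2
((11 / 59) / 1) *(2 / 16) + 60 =28331 / 472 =60.02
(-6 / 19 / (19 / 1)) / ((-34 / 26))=78 / 6137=0.01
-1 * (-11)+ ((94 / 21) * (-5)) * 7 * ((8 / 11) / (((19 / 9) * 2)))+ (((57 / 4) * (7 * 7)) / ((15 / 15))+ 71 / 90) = 683.05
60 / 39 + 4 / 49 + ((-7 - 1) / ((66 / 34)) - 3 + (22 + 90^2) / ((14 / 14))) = 170616923 / 21021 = 8116.50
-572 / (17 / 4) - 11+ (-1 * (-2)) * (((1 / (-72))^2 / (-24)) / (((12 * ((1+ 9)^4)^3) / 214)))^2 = -689604644044799999999999999999999805367 / 4736678363136000000000000000000000000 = -145.59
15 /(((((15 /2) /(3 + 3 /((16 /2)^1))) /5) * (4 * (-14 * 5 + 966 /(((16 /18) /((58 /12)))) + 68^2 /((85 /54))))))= 675 /649618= 0.00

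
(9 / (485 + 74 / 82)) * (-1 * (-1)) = 369 / 19922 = 0.02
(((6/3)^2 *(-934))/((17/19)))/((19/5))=-18680/17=-1098.82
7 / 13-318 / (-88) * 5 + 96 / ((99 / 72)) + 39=72887 / 572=127.42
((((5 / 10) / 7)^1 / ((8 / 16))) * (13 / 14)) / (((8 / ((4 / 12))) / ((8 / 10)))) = 13 / 2940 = 0.00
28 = 28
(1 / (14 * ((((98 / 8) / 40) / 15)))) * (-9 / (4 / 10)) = -27000 / 343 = -78.72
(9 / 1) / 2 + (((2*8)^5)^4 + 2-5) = 2417851639229258349412355 / 2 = 1208925819614629174706178.00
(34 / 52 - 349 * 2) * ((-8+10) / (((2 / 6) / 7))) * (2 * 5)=-3807510 / 13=-292885.38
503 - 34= 469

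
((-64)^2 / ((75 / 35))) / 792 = 3584 / 1485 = 2.41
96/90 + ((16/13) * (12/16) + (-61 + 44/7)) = -52.72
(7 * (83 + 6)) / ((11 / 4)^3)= 39872 / 1331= 29.96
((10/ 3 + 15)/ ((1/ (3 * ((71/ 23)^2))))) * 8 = 2218040/ 529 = 4192.89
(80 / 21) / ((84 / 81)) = 180 / 49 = 3.67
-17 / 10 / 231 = -17 / 2310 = -0.01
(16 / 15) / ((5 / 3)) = 16 / 25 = 0.64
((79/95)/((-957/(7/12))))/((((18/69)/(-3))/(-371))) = -4718749/2181960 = -2.16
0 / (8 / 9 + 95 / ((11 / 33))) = 0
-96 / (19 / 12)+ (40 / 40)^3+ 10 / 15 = -3361 / 57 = -58.96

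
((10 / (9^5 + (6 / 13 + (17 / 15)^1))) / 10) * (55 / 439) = 975 / 459547834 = 0.00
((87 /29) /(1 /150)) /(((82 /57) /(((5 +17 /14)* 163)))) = 181871325 /574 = 316849.00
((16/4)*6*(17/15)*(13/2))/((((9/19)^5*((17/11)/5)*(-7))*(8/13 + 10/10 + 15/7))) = -484533478/531441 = -911.74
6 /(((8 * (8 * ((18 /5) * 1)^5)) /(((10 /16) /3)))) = 15625 /483729408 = 0.00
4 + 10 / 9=46 / 9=5.11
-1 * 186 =-186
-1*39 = -39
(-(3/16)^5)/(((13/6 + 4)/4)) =-0.00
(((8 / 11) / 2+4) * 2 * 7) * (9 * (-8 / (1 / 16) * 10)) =-7741440 / 11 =-703767.27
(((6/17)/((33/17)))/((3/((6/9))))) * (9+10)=76/99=0.77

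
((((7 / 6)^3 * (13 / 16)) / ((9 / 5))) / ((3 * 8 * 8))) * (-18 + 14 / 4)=-646555 / 11943936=-0.05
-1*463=-463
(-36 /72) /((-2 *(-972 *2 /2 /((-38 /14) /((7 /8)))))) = 19 /23814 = 0.00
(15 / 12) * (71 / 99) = 355 / 396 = 0.90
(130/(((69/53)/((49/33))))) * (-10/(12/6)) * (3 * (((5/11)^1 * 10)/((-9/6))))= 168805000/25047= 6739.53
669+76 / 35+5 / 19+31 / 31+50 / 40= 673.68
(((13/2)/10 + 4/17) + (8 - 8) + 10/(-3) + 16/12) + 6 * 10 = 20021/340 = 58.89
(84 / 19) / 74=42 / 703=0.06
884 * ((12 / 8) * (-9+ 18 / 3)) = -3978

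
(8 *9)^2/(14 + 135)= 5184/149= 34.79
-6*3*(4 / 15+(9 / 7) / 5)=-66 / 7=-9.43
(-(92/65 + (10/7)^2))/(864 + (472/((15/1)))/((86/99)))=-118336/30822519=-0.00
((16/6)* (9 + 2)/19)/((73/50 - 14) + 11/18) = -150/1159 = -0.13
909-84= 825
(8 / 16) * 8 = 4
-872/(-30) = 436/15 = 29.07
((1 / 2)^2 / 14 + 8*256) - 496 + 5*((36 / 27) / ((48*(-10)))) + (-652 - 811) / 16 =1472251 / 1008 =1460.57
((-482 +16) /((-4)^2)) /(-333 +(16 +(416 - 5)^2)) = -233 /1348832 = -0.00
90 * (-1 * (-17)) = 1530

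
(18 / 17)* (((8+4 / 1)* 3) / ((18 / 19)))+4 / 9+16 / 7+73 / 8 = 446311 / 8568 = 52.09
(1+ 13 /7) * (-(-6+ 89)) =-1660 /7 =-237.14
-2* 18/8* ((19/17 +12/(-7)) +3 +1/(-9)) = -2455/238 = -10.32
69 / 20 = 3.45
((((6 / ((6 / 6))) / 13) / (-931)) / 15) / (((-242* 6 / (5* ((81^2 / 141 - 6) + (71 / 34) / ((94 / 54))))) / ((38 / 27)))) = 22229 / 3325564242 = 0.00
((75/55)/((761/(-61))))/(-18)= 305/50226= 0.01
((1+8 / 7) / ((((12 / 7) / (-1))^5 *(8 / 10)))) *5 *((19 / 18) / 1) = -5702375 / 5971968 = -0.95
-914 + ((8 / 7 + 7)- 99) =-7034 / 7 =-1004.86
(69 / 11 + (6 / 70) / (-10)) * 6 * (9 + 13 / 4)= 506457 / 1100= 460.42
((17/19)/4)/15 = 17/1140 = 0.01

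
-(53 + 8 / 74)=-1965 / 37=-53.11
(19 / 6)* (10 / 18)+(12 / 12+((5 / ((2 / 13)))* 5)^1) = 4462 / 27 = 165.26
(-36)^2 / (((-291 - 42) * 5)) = -144 / 185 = -0.78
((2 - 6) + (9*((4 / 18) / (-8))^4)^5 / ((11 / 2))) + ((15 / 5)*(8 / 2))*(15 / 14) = 77195475583764556844875382791 / 8715618211070191901840769024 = 8.86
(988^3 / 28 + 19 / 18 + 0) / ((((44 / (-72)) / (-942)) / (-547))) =-2236256366416818 / 77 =-29042290472945.69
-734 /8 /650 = -367 /2600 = -0.14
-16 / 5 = -3.20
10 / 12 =5 / 6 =0.83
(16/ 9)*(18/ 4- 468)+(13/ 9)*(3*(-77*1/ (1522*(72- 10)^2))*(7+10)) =-14462621113/ 17551704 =-824.00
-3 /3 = -1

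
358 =358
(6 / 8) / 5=3 / 20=0.15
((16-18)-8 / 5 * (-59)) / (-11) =-42 / 5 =-8.40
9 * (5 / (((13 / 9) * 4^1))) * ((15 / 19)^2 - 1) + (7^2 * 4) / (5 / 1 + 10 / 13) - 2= 10221064 / 351975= 29.04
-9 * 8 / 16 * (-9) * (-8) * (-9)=2916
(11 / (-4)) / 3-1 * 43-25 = -827 / 12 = -68.92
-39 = -39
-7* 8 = -56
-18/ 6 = -3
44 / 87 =0.51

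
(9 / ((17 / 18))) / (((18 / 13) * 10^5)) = 117 / 1700000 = 0.00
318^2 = 101124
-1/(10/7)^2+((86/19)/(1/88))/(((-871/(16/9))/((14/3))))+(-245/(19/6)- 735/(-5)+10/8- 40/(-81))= 2248349836/33511725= 67.09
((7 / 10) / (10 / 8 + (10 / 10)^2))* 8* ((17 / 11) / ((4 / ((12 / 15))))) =1904 / 2475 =0.77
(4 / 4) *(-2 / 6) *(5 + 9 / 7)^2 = -1936 / 147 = -13.17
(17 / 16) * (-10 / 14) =-85 / 112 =-0.76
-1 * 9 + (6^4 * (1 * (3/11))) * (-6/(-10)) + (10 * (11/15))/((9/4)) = 206.33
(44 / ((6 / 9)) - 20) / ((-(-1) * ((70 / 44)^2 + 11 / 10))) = 111320 / 8787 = 12.67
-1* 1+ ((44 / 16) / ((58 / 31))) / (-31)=-243 / 232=-1.05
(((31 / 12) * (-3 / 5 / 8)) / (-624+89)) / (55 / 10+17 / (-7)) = 217 / 1840400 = 0.00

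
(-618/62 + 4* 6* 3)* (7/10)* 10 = 13461/31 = 434.23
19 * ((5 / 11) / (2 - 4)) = -95 / 22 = -4.32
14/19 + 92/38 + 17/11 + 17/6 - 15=-9359/1254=-7.46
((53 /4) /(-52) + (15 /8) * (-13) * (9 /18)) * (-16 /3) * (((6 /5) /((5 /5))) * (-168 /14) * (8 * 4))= -1987584 /65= -30578.22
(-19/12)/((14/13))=-247/168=-1.47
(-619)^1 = -619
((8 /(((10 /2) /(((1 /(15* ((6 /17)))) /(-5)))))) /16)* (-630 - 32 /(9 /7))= 50099 /20250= 2.47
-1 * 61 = -61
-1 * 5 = -5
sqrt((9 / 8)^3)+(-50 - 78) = -128+27*sqrt(2) / 32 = -126.81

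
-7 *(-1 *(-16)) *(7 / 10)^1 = -392 / 5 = -78.40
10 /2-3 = 2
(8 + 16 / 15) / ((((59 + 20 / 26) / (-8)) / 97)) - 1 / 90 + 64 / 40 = -2706899 / 23310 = -116.13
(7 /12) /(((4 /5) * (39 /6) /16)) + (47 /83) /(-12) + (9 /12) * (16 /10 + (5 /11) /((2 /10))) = 552173 /118690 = 4.65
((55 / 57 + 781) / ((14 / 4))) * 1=89144 / 399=223.42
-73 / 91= -0.80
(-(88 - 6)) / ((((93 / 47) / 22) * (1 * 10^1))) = -42394 / 465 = -91.17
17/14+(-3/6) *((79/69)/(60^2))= 1.21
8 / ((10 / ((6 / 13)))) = 24 / 65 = 0.37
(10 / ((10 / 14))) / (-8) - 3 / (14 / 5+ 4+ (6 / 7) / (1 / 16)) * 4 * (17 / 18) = -2.30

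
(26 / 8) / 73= 13 / 292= 0.04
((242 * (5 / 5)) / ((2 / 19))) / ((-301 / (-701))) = 1611599 / 301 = 5354.15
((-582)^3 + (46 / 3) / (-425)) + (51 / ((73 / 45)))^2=-1339438203230059 / 6794475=-197136379.67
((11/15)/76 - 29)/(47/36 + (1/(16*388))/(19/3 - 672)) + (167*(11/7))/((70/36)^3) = 11206457604610536/830660067909875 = 13.49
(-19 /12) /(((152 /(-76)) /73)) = 1387 /24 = 57.79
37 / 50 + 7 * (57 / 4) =10049 / 100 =100.49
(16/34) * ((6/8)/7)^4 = 81/1306144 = 0.00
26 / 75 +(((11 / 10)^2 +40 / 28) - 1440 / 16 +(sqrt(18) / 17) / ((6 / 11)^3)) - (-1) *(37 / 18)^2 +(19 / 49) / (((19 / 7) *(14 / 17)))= -8197571 / 99225 +1331 *sqrt(2) / 1224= -81.08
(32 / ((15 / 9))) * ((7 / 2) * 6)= 2016 / 5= 403.20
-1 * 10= -10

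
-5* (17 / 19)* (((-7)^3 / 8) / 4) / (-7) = -4165 / 608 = -6.85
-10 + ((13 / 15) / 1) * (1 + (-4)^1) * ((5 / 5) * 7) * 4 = -414 / 5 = -82.80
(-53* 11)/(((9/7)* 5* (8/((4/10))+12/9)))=-4081/960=-4.25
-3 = -3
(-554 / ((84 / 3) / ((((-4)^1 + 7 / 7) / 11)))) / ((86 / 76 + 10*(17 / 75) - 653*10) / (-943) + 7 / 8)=893341620 / 1290669149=0.69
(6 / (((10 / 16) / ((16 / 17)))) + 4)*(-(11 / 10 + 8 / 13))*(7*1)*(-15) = 2594382 / 1105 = 2347.86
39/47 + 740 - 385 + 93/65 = 1091431/3055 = 357.26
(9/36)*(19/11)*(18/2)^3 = 13851/44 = 314.80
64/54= 32/27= 1.19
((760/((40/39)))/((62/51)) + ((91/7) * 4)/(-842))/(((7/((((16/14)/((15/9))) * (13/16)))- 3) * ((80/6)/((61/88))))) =113538243663/34270881920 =3.31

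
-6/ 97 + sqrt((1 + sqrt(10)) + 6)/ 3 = -6/ 97 + sqrt(sqrt(10) + 7)/ 3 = 1.00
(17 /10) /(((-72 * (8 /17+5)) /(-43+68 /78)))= 15317 /84240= 0.18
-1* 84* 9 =-756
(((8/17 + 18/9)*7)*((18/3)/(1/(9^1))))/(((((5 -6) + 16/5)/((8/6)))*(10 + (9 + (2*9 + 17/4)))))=13.72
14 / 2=7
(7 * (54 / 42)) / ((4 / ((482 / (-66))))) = -723 / 44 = -16.43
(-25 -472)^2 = 247009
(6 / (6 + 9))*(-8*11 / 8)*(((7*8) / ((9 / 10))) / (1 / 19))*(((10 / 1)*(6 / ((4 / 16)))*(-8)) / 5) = 5992448 / 3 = 1997482.67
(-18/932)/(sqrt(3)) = -3 *sqrt(3)/466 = -0.01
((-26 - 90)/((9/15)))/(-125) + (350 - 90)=19616/75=261.55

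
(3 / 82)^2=9 / 6724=0.00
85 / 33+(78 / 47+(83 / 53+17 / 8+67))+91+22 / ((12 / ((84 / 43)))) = 4793312105 / 28277832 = 169.51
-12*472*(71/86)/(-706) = 100536/15179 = 6.62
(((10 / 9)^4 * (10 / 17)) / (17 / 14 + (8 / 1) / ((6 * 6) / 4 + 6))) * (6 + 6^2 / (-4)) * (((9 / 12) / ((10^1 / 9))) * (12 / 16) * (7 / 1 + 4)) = -481250 / 56151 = -8.57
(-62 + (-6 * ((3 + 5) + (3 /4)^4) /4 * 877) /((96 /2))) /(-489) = 791679 /1335296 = 0.59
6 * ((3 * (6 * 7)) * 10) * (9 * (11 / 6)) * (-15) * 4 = -7484400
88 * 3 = 264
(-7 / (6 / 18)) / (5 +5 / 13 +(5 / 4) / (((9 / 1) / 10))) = -4914 / 1585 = -3.10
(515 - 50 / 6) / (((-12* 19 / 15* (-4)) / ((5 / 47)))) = 125 / 141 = 0.89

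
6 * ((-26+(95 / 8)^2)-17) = 18819 / 32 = 588.09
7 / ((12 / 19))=133 / 12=11.08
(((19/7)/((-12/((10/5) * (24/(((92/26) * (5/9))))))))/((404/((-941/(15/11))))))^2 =89.00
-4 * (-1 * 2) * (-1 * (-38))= 304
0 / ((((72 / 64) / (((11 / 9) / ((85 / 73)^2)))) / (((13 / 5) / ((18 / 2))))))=0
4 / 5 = 0.80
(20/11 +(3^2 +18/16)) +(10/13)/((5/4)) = 14367/1144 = 12.56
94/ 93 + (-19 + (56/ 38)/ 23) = -728497/ 40641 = -17.93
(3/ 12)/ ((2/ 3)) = 0.38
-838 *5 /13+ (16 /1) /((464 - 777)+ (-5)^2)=-75433 /234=-322.36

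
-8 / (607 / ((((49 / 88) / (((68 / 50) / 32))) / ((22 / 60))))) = -0.47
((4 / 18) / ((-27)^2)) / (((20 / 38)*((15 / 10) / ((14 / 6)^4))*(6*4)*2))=45619 / 191318760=0.00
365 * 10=3650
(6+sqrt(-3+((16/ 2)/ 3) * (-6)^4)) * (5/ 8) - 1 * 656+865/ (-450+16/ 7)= -4100413/ 6268+5 * sqrt(3453)/ 8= -617.46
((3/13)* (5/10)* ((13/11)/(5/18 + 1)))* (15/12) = 135/1012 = 0.13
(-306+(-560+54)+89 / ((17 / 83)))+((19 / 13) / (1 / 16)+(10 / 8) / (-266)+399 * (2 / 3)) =-20713993 / 235144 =-88.09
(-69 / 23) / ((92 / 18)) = -27 / 46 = -0.59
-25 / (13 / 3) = -75 / 13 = -5.77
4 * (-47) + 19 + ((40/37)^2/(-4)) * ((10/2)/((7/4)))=-1627527/9583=-169.83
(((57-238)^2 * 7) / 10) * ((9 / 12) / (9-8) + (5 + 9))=13530293 / 40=338257.32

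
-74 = -74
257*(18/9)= 514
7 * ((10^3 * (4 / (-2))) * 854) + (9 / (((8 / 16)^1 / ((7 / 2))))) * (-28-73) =-11962363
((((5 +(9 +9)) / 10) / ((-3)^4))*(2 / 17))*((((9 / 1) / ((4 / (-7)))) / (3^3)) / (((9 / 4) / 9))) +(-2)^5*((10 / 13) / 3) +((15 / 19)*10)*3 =78931183 / 5101785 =15.47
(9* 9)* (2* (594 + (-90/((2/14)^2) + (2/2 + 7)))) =-616896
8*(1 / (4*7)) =2 / 7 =0.29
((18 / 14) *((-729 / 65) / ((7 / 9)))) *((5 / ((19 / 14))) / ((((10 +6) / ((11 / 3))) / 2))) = -31.31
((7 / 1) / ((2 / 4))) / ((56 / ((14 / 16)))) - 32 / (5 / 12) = -12253 / 160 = -76.58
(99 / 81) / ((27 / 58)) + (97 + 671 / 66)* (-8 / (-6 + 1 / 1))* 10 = 417302 / 243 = 1717.29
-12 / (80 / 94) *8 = -564 / 5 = -112.80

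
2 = 2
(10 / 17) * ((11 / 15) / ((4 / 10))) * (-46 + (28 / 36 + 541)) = 245410 / 459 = 534.66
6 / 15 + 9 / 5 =11 / 5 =2.20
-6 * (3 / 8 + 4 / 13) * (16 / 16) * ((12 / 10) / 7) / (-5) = 639 / 4550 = 0.14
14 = 14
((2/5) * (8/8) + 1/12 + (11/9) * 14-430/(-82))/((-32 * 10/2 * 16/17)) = -2865299/18892800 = -0.15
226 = 226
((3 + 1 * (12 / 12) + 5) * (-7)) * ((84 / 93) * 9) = -15876 / 31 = -512.13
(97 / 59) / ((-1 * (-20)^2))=-97 / 23600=-0.00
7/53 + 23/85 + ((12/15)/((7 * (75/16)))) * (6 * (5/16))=70698/157675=0.45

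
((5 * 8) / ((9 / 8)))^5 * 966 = 1080452710400000 / 19683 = 54892684570.44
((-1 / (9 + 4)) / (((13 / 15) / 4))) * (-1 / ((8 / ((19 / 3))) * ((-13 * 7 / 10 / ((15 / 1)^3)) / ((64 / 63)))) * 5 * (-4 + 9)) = -285000000 / 107653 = -2647.39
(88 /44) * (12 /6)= 4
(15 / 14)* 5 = 75 / 14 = 5.36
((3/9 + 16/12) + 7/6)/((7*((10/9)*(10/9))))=459/1400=0.33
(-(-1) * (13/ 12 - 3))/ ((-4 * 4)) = 23/ 192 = 0.12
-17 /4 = -4.25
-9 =-9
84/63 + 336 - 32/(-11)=11228/33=340.24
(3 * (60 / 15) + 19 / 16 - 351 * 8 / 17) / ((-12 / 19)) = 785479 / 3264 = 240.65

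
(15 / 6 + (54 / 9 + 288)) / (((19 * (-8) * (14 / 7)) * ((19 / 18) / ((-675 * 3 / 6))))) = 3602475 / 11552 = 311.85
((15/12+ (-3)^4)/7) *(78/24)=611/16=38.19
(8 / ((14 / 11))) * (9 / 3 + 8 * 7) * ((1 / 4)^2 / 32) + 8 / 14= 1161 / 896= 1.30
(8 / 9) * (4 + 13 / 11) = 152 / 33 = 4.61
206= 206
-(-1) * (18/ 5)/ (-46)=-9/ 115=-0.08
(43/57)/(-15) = -43/855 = -0.05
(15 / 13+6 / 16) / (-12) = -53 / 416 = -0.13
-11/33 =-1/3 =-0.33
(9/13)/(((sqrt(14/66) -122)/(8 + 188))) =-7101864/6385145 -1764 *sqrt(231)/6385145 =-1.12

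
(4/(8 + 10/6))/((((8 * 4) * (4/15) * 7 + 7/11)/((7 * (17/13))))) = 33660/536471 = 0.06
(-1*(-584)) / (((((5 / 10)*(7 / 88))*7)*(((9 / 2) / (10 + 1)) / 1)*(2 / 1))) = 1130624 / 441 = 2563.77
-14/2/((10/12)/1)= -42/5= -8.40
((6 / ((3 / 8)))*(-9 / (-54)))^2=7.11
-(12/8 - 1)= -1/2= -0.50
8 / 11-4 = -36 / 11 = -3.27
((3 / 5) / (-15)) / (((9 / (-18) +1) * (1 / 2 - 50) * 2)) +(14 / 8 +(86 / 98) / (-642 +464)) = 1.75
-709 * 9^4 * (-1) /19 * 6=27910494 /19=1468973.37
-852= -852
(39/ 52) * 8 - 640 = -634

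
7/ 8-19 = -145/ 8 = -18.12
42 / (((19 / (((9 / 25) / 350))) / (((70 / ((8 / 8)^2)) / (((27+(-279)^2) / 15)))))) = 3 / 97850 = 0.00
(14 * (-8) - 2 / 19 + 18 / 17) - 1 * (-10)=-32638 / 323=-101.05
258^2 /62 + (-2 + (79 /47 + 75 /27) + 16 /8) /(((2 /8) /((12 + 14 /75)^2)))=274559408894 /73760625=3722.30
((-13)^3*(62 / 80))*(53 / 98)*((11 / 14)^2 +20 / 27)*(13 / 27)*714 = -5733337910417 / 13335840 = -429919.52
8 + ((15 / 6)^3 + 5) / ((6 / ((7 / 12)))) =10.01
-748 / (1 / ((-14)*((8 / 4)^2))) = 41888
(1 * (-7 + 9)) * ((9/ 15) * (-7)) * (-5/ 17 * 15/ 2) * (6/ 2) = 945/ 17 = 55.59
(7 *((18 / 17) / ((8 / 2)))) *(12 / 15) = 126 / 85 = 1.48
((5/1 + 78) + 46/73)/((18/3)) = 2035/146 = 13.94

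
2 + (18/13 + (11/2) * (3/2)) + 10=1125/52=21.63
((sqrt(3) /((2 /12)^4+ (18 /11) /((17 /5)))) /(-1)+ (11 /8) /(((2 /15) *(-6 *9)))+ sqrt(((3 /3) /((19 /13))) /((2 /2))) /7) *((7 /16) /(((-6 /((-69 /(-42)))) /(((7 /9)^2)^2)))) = -7889 *sqrt(247) /23934528+ 3037265 /362797056+ 10326701 *sqrt(3) /113555844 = 0.16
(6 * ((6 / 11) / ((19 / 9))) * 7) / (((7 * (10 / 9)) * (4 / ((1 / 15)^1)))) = 243 / 10450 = 0.02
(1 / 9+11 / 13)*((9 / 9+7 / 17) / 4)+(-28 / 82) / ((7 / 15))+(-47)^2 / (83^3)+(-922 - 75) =-15502318867312 / 15542886021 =-997.39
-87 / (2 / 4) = -174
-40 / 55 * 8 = -5.82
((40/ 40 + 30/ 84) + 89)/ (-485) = -253/ 1358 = -0.19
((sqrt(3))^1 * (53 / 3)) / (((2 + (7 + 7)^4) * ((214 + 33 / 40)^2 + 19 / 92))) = 975200 * sqrt(3) / 97869059382429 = 0.00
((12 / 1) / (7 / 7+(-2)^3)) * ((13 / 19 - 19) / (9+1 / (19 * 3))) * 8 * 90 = 4510080 / 1799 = 2506.99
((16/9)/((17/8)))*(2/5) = 256/765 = 0.33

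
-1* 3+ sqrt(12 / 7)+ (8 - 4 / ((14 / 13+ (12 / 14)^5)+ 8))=5.89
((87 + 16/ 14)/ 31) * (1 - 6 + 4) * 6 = -3702/ 217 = -17.06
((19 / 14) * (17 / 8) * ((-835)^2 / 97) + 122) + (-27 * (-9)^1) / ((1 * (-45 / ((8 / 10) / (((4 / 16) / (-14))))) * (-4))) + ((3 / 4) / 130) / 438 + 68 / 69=184887842110261 / 8892319800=20791.86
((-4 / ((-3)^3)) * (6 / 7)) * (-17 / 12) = -34 / 189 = -0.18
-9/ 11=-0.82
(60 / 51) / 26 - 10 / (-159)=3800 / 35139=0.11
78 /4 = 39 /2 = 19.50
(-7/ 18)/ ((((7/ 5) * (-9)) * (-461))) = -5/ 74682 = -0.00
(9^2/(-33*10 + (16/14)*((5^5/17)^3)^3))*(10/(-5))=-67239325973799/113686837721616029602410885458465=-0.00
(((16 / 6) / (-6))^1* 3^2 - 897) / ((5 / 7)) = -6307 / 5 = -1261.40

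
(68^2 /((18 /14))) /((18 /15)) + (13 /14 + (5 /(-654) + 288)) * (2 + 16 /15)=79994944 /20601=3883.06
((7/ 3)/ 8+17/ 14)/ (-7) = -253/ 1176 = -0.22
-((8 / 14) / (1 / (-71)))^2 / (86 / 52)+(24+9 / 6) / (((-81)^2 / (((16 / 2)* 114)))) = -1523309336 / 1536003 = -991.74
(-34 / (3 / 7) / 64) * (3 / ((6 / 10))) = -595 / 96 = -6.20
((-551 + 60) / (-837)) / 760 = 0.00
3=3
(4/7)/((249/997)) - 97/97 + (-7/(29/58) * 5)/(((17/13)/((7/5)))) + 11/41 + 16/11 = -961246780/13363581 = -71.93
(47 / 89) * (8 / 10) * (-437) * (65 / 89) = -1068028 / 7921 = -134.83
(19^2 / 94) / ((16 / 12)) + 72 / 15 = 14439 / 1880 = 7.68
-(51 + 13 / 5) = -268 / 5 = -53.60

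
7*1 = 7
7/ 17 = 0.41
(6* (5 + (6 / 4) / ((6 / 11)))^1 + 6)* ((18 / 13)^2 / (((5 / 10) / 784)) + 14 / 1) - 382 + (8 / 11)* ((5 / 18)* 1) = 2646405743 / 16731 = 158173.79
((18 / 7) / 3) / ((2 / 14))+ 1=7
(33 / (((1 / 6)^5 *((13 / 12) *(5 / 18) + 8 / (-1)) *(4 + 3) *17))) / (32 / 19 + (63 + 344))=-1053119232 / 1536670205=-0.69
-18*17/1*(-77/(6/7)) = 27489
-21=-21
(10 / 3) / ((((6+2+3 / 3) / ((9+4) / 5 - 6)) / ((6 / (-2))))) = 34 / 9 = 3.78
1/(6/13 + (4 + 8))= 13/162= 0.08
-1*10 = -10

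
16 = 16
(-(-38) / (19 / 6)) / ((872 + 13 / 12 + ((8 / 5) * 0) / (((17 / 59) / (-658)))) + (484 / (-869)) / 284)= 807696 / 58765361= 0.01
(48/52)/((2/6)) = 36/13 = 2.77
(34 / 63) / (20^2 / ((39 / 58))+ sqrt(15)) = 0.00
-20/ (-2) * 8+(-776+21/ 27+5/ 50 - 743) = -129431/ 90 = -1438.12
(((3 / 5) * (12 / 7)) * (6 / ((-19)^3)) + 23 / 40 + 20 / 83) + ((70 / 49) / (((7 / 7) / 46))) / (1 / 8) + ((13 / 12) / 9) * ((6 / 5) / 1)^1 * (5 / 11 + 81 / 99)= 8312014914619 / 15780912840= 526.71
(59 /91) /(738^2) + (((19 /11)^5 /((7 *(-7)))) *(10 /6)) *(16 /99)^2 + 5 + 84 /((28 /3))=283678452134261725 /20282533726418964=13.99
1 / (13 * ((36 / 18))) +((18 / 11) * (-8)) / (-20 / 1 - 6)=155 / 286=0.54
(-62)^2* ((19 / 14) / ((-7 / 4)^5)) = -37394432 / 117649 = -317.85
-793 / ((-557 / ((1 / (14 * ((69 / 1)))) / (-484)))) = -793 / 260422008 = -0.00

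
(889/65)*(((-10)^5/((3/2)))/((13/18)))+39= -213353409/169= -1262446.21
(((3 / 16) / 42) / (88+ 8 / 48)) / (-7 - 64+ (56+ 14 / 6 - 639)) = -9 / 115829840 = -0.00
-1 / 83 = -0.01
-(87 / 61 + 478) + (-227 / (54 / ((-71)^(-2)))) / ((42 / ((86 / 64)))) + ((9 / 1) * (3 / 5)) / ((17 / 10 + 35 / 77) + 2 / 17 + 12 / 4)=-105260499662744471 / 220025201606784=-478.40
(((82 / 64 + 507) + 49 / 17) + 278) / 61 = 429305 / 33184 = 12.94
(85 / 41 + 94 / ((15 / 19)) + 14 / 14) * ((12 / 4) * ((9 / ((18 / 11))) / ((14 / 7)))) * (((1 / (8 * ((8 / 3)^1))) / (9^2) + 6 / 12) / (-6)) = -35736437 / 425088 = -84.07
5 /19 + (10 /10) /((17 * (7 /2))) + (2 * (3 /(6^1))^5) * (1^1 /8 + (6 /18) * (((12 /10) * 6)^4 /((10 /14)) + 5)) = 213729681331 /2713200000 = 78.77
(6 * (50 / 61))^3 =27000000 / 226981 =118.95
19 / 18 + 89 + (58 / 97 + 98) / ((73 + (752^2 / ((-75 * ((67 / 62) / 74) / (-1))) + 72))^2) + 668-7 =8832392810472956248237447 / 11759972674638284447634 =751.06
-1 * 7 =-7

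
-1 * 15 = -15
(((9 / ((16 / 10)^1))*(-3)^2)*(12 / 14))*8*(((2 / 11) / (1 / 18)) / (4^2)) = 10935 / 154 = 71.01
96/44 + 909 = 10023/11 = 911.18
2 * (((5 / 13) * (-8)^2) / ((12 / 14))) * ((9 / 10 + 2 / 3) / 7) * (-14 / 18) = -10528 / 1053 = -10.00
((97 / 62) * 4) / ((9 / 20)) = 13.91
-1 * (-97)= 97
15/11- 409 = -407.64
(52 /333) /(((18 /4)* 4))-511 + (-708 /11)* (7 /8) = -37404985 /65934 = -567.31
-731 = -731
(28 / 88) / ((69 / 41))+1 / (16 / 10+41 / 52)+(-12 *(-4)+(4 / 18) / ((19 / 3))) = 548983 / 11286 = 48.64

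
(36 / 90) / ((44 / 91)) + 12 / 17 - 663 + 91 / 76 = -46918749 / 71060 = -660.27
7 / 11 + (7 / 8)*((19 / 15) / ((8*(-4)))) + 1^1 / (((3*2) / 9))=88777 / 42240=2.10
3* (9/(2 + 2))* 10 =135/2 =67.50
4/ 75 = 0.05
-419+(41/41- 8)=-426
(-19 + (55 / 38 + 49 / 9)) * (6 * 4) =-16564 / 57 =-290.60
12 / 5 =2.40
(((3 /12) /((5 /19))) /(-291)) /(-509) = 19 /2962380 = 0.00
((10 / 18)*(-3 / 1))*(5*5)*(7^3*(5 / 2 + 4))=-557375 / 6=-92895.83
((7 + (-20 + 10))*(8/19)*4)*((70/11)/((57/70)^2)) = -48.49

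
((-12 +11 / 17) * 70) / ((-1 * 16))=6755 / 136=49.67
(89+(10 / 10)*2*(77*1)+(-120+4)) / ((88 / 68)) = 2159 / 22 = 98.14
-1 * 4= -4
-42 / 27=-14 / 9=-1.56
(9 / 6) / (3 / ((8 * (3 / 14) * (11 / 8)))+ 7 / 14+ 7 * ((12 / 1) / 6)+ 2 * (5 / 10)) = 11 / 123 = 0.09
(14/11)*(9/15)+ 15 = 867/55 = 15.76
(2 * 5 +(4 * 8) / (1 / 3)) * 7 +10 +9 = 761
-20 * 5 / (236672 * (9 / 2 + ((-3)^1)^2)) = -25 / 798768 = -0.00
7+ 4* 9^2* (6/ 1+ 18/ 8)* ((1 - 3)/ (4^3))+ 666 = 18863/ 32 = 589.47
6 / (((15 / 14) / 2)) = 56 / 5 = 11.20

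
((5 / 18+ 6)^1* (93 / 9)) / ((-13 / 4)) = -7006 / 351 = -19.96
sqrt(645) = 25.40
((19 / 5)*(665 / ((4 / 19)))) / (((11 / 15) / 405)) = 291678975 / 44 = 6629067.61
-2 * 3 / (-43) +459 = 19743 / 43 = 459.14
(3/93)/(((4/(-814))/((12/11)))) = -222/31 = -7.16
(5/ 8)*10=25/ 4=6.25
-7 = -7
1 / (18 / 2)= 1 / 9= 0.11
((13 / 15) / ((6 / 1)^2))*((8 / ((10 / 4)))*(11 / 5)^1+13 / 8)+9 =994529 / 108000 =9.21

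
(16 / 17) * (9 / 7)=144 / 119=1.21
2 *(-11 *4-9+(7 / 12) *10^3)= 3182 / 3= 1060.67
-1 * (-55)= 55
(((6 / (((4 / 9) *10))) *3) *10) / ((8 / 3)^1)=243 / 16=15.19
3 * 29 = 87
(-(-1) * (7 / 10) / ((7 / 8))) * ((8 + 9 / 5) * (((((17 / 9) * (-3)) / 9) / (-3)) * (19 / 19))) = 3332 / 2025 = 1.65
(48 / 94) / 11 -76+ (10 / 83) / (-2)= -3261829 / 42911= -76.01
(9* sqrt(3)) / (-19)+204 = 204 - 9* sqrt(3) / 19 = 203.18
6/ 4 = 1.50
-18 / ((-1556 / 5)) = 45 / 778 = 0.06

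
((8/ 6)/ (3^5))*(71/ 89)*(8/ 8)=284/ 64881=0.00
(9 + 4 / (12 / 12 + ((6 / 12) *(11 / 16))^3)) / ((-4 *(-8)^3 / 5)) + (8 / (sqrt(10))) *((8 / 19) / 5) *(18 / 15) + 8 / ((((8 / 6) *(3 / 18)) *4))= 192 *sqrt(10) / 2375 + 630702583 / 69834752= 9.29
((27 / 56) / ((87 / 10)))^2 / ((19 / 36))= 18225 / 3131884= 0.01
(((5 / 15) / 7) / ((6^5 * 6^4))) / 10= 1 / 2116316160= 0.00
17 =17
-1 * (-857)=857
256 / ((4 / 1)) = 64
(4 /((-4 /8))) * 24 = -192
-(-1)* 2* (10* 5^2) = 500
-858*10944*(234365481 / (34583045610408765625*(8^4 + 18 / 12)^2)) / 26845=-462838344192 / 3278210848304266899083984375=-0.00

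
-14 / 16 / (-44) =7 / 352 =0.02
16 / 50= 8 / 25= 0.32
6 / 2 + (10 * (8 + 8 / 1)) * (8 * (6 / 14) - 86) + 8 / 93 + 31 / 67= -576088096 / 43617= -13207.88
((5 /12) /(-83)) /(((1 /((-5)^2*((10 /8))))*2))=-625 /7968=-0.08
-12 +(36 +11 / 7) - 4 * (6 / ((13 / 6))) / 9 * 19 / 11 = 23.45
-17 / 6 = -2.83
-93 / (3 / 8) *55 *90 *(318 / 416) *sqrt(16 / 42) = -8132850 *sqrt(42) / 91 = -579196.62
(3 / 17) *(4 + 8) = 36 / 17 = 2.12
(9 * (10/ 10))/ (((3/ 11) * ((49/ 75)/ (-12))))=-29700/ 49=-606.12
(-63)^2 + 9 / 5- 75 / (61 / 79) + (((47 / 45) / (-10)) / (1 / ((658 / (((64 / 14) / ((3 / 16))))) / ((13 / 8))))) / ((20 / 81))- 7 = 97942315873 / 25376000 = 3859.64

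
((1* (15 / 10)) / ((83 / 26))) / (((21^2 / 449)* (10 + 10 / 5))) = 0.04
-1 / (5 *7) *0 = 0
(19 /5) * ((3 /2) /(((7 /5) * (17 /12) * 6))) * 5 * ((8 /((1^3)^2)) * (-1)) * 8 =-18240 /119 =-153.28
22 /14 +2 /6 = 40 /21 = 1.90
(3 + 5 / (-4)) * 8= 14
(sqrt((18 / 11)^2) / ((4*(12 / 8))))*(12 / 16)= 0.20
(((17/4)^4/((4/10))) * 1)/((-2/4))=-417605/256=-1631.27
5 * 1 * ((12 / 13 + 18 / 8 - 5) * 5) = -2375 / 52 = -45.67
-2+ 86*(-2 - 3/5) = -1128/5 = -225.60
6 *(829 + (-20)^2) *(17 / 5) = 125358 / 5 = 25071.60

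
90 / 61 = 1.48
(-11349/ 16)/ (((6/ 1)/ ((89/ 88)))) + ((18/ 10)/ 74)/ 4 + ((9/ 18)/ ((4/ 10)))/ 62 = -119.54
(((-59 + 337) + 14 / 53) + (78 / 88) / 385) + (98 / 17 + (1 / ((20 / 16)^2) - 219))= 5011674803 / 76314700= 65.67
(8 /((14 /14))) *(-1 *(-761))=6088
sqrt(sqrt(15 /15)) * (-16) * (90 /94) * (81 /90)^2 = -2916 /235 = -12.41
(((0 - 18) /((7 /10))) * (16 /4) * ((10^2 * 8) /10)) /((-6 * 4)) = 2400 /7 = 342.86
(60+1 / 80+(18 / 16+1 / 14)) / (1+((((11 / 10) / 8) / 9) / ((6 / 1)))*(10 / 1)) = 925479 / 15505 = 59.69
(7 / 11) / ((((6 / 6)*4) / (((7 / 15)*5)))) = 49 / 132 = 0.37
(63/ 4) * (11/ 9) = 77/ 4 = 19.25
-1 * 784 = -784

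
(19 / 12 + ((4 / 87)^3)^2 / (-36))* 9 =24716693453417 / 1734504804036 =14.25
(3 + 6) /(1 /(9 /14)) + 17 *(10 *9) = 21501 /14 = 1535.79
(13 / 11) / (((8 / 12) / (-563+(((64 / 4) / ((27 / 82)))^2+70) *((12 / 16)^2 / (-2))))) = -21005855 / 9504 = -2210.21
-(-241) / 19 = 241 / 19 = 12.68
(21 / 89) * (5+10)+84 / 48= 1883 / 356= 5.29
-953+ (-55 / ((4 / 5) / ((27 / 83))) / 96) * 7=-10141997 / 10624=-954.63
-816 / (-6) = 136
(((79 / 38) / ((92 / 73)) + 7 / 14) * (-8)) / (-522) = 835 / 25346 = 0.03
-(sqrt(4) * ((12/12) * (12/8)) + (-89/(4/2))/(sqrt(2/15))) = -3 + 89 * sqrt(30)/4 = 118.87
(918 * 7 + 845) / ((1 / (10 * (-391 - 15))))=-29520260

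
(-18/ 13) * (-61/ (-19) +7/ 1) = -3492/ 247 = -14.14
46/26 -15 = -172/13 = -13.23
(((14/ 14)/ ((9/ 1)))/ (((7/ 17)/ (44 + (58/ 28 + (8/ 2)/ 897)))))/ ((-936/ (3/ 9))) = -0.00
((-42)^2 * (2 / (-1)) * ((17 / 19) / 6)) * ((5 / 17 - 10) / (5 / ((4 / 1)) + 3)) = 388080 / 323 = 1201.49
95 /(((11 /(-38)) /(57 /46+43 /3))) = -3878945 /759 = -5110.60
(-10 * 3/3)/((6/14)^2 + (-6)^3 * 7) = 490/74079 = 0.01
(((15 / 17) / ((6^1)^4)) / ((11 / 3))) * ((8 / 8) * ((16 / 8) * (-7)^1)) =-35 / 13464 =-0.00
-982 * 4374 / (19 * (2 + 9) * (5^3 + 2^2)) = -159.31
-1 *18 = -18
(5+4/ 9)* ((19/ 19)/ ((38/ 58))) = 1421/ 171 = 8.31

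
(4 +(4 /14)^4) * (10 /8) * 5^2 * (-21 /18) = -300625 /2058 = -146.08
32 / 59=0.54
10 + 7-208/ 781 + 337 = 276266/ 781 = 353.73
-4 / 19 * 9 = -36 / 19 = -1.89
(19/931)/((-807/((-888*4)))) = 1184/13181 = 0.09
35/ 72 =0.49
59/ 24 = 2.46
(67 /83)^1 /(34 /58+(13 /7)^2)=95207 /475922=0.20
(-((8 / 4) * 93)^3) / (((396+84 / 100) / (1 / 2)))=-26811900 / 3307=-8107.62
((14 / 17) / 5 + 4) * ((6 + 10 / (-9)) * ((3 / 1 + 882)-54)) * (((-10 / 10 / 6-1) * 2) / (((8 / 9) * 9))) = -1258411 / 255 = -4934.95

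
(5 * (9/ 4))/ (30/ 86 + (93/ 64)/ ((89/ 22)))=459240/ 28903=15.89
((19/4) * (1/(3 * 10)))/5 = 19/600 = 0.03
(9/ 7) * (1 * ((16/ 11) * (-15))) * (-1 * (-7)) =-2160/ 11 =-196.36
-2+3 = 1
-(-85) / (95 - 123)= -3.04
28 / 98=2 / 7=0.29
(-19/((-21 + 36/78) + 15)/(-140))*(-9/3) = 247/3360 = 0.07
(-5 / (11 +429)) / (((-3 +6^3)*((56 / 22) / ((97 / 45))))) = -97 / 2147040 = -0.00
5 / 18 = 0.28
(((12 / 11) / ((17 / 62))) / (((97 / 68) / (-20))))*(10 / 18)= -99200 / 3201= -30.99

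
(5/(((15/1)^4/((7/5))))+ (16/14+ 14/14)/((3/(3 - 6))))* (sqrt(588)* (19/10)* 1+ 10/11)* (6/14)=-14427194* sqrt(3)/590625 - 1518652/1819125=-43.14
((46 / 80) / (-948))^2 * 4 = 529 / 359481600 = 0.00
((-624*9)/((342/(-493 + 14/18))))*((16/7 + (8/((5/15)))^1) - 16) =11057280/133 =83137.44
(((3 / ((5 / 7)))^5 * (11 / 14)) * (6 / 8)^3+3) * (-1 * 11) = -1919308281 / 400000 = -4798.27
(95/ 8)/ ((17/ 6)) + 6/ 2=489/ 68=7.19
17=17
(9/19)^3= 729/6859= 0.11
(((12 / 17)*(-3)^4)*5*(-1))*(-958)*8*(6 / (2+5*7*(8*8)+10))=5837.48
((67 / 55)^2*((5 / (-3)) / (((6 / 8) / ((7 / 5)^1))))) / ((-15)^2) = -125692 / 6125625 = -0.02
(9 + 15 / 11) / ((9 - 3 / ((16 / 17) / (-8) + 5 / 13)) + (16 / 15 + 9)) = 100890 / 76219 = 1.32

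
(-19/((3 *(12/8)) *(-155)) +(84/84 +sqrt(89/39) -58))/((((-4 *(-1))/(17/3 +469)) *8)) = -7073453/8370 +89 *sqrt(3471)/234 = -822.69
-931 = -931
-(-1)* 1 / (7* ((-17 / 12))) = -12 / 119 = -0.10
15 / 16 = 0.94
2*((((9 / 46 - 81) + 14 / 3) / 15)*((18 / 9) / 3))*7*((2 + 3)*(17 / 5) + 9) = -3824548 / 3105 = -1231.74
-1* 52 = -52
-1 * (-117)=117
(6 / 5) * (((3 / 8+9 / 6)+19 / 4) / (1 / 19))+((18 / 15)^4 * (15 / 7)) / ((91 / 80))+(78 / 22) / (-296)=8034142563 / 51851800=154.94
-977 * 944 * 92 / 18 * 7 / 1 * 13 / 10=-1930348784 / 45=-42896639.64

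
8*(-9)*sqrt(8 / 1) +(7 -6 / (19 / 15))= 43 / 19 -144*sqrt(2)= -201.38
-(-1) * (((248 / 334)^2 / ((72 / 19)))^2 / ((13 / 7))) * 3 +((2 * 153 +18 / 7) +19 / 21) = 591488444602819 / 1911045560697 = 309.51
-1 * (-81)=81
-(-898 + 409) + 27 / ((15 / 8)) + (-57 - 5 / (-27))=446.59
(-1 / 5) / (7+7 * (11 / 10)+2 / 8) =-4 / 299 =-0.01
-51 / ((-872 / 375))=19125 / 872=21.93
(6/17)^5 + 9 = 12786489/1419857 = 9.01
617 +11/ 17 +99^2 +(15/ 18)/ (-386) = 410202887/ 39372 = 10418.64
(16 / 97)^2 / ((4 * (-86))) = -32 / 404587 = -0.00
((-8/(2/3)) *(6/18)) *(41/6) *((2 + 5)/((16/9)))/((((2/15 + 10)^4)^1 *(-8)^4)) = -43588125/17491388530688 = -0.00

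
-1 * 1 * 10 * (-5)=50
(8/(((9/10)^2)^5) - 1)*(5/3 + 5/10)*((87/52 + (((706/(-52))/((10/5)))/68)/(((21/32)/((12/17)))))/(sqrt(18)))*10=63010545876166475*sqrt(2)/507871068712056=175.46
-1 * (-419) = 419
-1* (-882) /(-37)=-882 /37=-23.84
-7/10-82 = -827/10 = -82.70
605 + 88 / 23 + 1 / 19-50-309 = 109197 / 437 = 249.88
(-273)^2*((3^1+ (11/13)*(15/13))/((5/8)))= 2370816/5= 474163.20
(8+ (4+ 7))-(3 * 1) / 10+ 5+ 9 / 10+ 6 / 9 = 379 / 15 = 25.27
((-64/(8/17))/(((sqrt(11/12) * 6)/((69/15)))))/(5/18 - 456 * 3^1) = 18768 * sqrt(33)/1354045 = 0.08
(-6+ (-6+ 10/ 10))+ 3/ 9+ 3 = -23/ 3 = -7.67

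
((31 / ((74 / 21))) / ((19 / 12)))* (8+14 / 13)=50.43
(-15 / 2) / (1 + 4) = -3 / 2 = -1.50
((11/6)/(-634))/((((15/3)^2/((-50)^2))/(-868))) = 238700/951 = 251.00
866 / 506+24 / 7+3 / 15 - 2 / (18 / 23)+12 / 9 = 328169 / 79695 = 4.12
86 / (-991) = -86 / 991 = -0.09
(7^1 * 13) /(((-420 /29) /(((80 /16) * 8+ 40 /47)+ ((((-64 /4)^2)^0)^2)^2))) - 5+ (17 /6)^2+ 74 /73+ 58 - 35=-72850573 /308790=-235.92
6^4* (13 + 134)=190512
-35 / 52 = -0.67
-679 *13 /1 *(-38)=335426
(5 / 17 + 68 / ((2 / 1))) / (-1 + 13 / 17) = -583 / 4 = -145.75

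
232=232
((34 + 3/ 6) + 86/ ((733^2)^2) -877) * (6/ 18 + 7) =-5350673967569843/ 866038408563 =-6178.33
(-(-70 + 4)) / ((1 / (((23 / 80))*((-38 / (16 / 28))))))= -100947 / 80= -1261.84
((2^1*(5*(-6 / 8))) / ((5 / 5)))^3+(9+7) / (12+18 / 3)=-30311 / 72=-420.99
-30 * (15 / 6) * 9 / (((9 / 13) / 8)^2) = -270400 / 3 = -90133.33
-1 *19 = -19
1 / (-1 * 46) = -1 / 46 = -0.02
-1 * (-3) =3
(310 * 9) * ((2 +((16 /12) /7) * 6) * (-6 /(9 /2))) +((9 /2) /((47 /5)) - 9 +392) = -7440631 /658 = -11307.95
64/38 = 32/19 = 1.68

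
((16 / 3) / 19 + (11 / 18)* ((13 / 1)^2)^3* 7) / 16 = 1290501.03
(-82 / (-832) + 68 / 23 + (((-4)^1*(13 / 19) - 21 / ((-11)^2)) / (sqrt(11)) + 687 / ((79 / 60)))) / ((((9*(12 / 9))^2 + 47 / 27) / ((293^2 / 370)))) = 919525174391907 / 1100511838400 - 15509222793*sqrt(11) / 36819519550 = 834.15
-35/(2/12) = -210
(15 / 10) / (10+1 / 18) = 27 / 181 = 0.15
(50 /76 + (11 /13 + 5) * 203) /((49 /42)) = 1759767 /1729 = 1017.79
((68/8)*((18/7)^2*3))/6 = 1377/49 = 28.10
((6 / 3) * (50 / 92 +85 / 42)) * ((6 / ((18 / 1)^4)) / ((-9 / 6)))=-620 / 3168963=-0.00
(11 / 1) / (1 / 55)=605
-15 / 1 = -15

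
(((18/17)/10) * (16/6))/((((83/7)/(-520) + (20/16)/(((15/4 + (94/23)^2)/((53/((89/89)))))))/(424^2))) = 135941341605888/8613581131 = 15782.21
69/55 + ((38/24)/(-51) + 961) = 32388443/33660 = 962.22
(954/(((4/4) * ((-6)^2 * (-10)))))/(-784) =53/15680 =0.00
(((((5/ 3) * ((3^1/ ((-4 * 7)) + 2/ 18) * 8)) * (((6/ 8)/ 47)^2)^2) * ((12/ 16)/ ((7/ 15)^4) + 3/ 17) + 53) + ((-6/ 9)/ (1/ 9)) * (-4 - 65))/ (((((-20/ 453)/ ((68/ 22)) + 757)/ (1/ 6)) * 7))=0.01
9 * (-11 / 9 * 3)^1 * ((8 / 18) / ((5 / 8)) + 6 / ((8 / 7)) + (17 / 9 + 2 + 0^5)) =-6501 / 20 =-325.05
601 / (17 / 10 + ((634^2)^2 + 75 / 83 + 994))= 498830 / 134101960354061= 0.00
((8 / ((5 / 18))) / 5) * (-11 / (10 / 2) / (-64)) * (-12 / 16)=-297 / 2000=-0.15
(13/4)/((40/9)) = 117/160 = 0.73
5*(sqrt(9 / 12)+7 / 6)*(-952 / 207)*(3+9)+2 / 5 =-560.51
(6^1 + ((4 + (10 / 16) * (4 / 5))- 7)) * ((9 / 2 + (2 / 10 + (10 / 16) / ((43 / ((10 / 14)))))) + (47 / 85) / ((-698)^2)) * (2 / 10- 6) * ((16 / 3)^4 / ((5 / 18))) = -619951805095936 / 2225913275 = -278515.71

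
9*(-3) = -27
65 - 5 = 60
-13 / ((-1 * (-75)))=-13 / 75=-0.17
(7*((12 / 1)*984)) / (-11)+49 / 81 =-6694597 / 891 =-7513.58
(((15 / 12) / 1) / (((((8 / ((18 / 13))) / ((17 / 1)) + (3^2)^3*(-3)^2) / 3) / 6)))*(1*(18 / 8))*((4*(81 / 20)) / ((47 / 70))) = 7026831 / 37746076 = 0.19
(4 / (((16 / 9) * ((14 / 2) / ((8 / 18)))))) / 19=1 / 133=0.01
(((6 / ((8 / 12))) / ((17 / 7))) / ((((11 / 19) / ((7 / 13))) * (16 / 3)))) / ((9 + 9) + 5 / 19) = 477603 / 13496912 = 0.04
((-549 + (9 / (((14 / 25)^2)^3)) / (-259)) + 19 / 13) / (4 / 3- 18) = 41729192701071 / 1267597385600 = 32.92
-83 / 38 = -2.18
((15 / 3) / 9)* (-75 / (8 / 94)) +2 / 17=-99851 / 204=-489.47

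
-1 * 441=-441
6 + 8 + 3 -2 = 15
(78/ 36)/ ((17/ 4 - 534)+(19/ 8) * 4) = -26/ 6243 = -0.00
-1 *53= -53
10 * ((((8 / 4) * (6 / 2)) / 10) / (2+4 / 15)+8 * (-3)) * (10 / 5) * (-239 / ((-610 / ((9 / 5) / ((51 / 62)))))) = -35874378 / 88145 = -406.99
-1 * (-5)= 5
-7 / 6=-1.17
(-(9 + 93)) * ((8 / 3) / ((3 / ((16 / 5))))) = -290.13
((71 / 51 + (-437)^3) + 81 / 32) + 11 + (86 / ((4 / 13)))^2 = -136068518693 / 1632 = -83375317.83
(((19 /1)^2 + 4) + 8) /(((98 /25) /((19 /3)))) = 177175 /294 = 602.64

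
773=773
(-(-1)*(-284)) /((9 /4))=-1136 /9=-126.22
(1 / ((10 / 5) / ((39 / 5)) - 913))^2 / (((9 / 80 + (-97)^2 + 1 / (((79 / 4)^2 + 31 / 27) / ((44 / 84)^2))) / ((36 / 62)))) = 18137699405280 / 244859898711407023115237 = 0.00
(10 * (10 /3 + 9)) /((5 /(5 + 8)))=962 /3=320.67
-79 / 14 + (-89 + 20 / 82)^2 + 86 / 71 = 13155462269 / 1670914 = 7873.21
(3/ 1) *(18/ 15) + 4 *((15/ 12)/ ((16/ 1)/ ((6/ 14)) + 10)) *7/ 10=5217/ 1420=3.67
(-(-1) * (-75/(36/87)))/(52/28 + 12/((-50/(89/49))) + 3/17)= -15098125/133088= -113.44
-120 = -120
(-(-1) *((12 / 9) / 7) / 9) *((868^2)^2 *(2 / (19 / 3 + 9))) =324370127872 / 207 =1567005448.66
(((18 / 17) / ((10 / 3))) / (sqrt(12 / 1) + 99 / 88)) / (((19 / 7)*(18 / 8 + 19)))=-18144 / 31435975 + 32256*sqrt(3) / 31435975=0.00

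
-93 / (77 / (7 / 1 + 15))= -186 / 7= -26.57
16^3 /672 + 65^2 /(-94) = -76693 /1974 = -38.85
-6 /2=-3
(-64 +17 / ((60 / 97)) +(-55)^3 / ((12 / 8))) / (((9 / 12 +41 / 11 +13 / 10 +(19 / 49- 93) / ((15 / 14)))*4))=512603707 / 1490612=343.89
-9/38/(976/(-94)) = 423/18544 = 0.02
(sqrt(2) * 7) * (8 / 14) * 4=22.63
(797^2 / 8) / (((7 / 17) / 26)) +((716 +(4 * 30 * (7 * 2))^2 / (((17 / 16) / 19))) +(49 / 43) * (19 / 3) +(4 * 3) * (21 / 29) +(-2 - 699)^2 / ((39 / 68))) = 434761755780123 / 7716436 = 56342300.48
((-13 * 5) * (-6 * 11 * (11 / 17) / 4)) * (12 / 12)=23595 / 34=693.97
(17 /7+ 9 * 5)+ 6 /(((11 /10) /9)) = 7432 /77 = 96.52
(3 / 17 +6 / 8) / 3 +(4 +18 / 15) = 1873 / 340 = 5.51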